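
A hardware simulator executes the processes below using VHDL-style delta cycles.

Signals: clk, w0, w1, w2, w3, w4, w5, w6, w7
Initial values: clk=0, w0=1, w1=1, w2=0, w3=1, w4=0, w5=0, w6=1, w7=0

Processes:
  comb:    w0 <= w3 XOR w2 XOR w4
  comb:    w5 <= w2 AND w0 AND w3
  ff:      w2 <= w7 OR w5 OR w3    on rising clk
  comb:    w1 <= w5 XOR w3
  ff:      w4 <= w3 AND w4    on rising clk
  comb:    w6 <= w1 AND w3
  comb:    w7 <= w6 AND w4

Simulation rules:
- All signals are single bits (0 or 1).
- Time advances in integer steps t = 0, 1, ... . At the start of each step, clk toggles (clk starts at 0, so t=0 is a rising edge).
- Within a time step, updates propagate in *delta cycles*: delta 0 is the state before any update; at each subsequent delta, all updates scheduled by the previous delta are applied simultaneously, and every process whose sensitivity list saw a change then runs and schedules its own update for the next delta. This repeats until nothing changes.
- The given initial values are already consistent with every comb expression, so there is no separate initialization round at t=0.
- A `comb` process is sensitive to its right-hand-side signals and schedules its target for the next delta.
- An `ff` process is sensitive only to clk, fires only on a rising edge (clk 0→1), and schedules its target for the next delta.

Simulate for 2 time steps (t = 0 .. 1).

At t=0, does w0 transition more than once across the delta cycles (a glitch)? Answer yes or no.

no

[bits: w3,w0,clk,w2,w1,w4,w7,w5,w6]
t=0: Δ0=110010001 Δ1=111010001 Δ2=111110001 Δ3=101110011 Δ4=101100001 Δ5=101110000 Δ6=101110001 | 6Δ
t=1: Δ0=101110001 Δ1=100110001 | 1Δ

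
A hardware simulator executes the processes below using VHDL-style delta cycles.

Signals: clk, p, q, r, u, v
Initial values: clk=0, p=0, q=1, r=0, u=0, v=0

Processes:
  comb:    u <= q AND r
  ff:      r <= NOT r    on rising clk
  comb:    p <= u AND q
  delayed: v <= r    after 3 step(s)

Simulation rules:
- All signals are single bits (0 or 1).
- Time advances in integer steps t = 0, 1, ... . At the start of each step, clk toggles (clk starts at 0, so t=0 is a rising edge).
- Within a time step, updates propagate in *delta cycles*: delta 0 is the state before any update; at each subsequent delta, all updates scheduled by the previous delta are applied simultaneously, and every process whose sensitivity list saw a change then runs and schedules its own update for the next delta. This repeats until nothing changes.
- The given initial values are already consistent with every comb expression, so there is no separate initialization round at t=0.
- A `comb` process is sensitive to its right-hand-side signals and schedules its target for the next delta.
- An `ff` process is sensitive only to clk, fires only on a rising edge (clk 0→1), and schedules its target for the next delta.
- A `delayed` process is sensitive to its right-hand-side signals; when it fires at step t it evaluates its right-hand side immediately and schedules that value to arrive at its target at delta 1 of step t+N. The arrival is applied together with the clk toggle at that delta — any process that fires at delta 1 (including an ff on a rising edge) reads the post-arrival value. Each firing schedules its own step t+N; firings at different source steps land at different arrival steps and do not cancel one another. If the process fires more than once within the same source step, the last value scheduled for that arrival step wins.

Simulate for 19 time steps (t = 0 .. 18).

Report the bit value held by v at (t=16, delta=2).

[bits: clk,q,v,p,u,r]
t=0: Δ0=010000 Δ1=110000 Δ2=110001 Δ3=110011 Δ4=110111 | 4Δ
t=1: Δ0=110111 Δ1=010111 | 1Δ
t=2: Δ0=010111 Δ1=110111 Δ2=110110 Δ3=110100 Δ4=110000 | 4Δ
t=3: Δ0=110000 Δ1=011000 | 1Δ
t=4: Δ0=011000 Δ1=111000 Δ2=111001 Δ3=111011 Δ4=111111 | 4Δ
t=5: Δ0=111111 Δ1=010111 | 1Δ
t=6: Δ0=010111 Δ1=110111 Δ2=110110 Δ3=110100 Δ4=110000 | 4Δ
t=7: Δ0=110000 Δ1=011000 | 1Δ
t=8: Δ0=011000 Δ1=111000 Δ2=111001 Δ3=111011 Δ4=111111 | 4Δ
t=9: Δ0=111111 Δ1=010111 | 1Δ
t=10: Δ0=010111 Δ1=110111 Δ2=110110 Δ3=110100 Δ4=110000 | 4Δ
t=11: Δ0=110000 Δ1=011000 | 1Δ
t=12: Δ0=011000 Δ1=111000 Δ2=111001 Δ3=111011 Δ4=111111 | 4Δ
t=13: Δ0=111111 Δ1=010111 | 1Δ
t=14: Δ0=010111 Δ1=110111 Δ2=110110 Δ3=110100 Δ4=110000 | 4Δ
t=15: Δ0=110000 Δ1=011000 | 1Δ
t=16: Δ0=011000 Δ1=111000 Δ2=111001 Δ3=111011 Δ4=111111 | 4Δ
t=17: Δ0=111111 Δ1=010111 | 1Δ
t=18: Δ0=010111 Δ1=110111 Δ2=110110 Δ3=110100 Δ4=110000 | 4Δ

1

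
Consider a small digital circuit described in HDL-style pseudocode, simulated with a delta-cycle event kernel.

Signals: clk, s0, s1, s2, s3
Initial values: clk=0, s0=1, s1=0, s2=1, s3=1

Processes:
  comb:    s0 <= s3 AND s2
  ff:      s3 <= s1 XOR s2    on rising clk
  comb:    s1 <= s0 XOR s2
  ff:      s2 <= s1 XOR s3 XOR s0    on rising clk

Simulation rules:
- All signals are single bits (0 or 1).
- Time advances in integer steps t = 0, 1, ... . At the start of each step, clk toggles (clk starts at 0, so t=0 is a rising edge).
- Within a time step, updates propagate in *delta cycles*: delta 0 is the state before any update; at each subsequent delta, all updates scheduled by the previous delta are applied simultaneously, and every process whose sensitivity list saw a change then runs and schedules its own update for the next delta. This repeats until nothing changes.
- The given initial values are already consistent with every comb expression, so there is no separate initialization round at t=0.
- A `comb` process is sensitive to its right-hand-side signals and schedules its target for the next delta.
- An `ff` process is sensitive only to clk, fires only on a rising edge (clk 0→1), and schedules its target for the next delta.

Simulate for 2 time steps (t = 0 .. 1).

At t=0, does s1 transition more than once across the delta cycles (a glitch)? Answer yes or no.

yes

t0.Δ0 s2=1 s0=1 clk=0 s3=1 s1=0
t0.Δ1 s2=1 s0=1 clk=1 s3=1 s1=0
t0.Δ2 s2=0 s0=1 clk=1 s3=1 s1=0
t0.Δ3 s2=0 s0=0 clk=1 s3=1 s1=1
t0.Δ4 s2=0 s0=0 clk=1 s3=1 s1=0
t1.Δ0 s2=0 s0=0 clk=1 s3=1 s1=0
t1.Δ1 s2=0 s0=0 clk=0 s3=1 s1=0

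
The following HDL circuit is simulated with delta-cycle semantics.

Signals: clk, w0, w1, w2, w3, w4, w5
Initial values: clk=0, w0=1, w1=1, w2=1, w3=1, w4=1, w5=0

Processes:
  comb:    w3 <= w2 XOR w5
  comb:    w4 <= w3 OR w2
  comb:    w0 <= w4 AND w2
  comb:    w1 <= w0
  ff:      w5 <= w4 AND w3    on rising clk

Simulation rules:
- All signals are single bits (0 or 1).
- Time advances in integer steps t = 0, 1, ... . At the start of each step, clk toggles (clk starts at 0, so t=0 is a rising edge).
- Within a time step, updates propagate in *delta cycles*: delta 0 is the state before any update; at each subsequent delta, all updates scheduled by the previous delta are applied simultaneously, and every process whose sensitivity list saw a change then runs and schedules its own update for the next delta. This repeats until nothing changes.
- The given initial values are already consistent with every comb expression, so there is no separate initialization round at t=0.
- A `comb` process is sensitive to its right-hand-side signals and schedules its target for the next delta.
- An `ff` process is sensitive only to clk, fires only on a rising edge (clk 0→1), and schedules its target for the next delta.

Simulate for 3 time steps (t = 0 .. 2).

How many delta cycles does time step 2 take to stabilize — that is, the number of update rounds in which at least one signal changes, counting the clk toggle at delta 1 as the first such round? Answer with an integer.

3

t=0 Δ0: w3=1 clk=0 w2=1 w0=1 w1=1 w4=1 w5=0
  Δ1: clk:0→1
  Δ2: w5:0→1
  Δ3: w3:1→0
  (3Δ to stable)
t=1 Δ0: w3=0 clk=1 w2=1 w0=1 w1=1 w4=1 w5=1
  Δ1: clk:1→0
  (1Δ to stable)
t=2 Δ0: w3=0 clk=0 w2=1 w0=1 w1=1 w4=1 w5=1
  Δ1: clk:0→1
  Δ2: w5:1→0
  Δ3: w3:0→1
  (3Δ to stable)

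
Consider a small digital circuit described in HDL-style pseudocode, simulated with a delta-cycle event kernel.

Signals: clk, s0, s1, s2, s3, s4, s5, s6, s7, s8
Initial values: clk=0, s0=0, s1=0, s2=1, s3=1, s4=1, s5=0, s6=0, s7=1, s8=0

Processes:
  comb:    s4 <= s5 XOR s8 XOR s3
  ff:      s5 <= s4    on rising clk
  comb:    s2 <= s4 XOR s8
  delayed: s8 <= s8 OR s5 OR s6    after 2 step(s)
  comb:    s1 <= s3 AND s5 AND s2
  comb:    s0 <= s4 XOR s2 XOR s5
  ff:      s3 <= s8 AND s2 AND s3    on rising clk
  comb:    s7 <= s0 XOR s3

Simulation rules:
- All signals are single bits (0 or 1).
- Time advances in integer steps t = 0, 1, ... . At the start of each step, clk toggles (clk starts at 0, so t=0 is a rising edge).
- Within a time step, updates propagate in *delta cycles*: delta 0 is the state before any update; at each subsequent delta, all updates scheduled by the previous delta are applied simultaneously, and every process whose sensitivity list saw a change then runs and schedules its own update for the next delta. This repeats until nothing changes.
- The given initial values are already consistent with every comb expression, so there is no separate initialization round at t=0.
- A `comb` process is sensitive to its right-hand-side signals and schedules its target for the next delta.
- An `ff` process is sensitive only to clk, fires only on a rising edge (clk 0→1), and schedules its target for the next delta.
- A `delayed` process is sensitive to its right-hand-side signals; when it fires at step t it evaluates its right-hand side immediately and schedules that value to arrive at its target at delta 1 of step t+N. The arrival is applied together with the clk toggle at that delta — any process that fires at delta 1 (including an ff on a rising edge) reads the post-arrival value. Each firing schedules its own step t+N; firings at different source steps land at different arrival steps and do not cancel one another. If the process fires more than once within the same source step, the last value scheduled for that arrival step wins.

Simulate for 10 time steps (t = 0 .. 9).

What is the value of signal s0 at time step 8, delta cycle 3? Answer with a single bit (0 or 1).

t0.Δ0 s7=1 s5=0 s8=0 s4=1 s1=0 s3=1 clk=0 s6=0 s2=1 s0=0
t0.Δ1 s7=1 s5=0 s8=0 s4=1 s1=0 s3=1 clk=1 s6=0 s2=1 s0=0
t0.Δ2 s7=1 s5=1 s8=0 s4=1 s1=0 s3=0 clk=1 s6=0 s2=1 s0=0
t0.Δ3 s7=0 s5=1 s8=0 s4=1 s1=0 s3=0 clk=1 s6=0 s2=1 s0=1
t0.Δ4 s7=1 s5=1 s8=0 s4=1 s1=0 s3=0 clk=1 s6=0 s2=1 s0=1
t1.Δ0 s7=1 s5=1 s8=0 s4=1 s1=0 s3=0 clk=1 s6=0 s2=1 s0=1
t1.Δ1 s7=1 s5=1 s8=0 s4=1 s1=0 s3=0 clk=0 s6=0 s2=1 s0=1
t2.Δ0 s7=1 s5=1 s8=0 s4=1 s1=0 s3=0 clk=0 s6=0 s2=1 s0=1
t2.Δ1 s7=1 s5=1 s8=1 s4=1 s1=0 s3=0 clk=1 s6=0 s2=1 s0=1
t2.Δ2 s7=1 s5=1 s8=1 s4=0 s1=0 s3=0 clk=1 s6=0 s2=0 s0=1
t2.Δ3 s7=1 s5=1 s8=1 s4=0 s1=0 s3=0 clk=1 s6=0 s2=1 s0=1
t2.Δ4 s7=1 s5=1 s8=1 s4=0 s1=0 s3=0 clk=1 s6=0 s2=1 s0=0
t2.Δ5 s7=0 s5=1 s8=1 s4=0 s1=0 s3=0 clk=1 s6=0 s2=1 s0=0
t3.Δ0 s7=0 s5=1 s8=1 s4=0 s1=0 s3=0 clk=1 s6=0 s2=1 s0=0
t3.Δ1 s7=0 s5=1 s8=1 s4=0 s1=0 s3=0 clk=0 s6=0 s2=1 s0=0
t4.Δ0 s7=0 s5=1 s8=1 s4=0 s1=0 s3=0 clk=0 s6=0 s2=1 s0=0
t4.Δ1 s7=0 s5=1 s8=1 s4=0 s1=0 s3=0 clk=1 s6=0 s2=1 s0=0
t4.Δ2 s7=0 s5=0 s8=1 s4=0 s1=0 s3=0 clk=1 s6=0 s2=1 s0=0
t4.Δ3 s7=0 s5=0 s8=1 s4=1 s1=0 s3=0 clk=1 s6=0 s2=1 s0=1
t4.Δ4 s7=1 s5=0 s8=1 s4=1 s1=0 s3=0 clk=1 s6=0 s2=0 s0=0
t4.Δ5 s7=0 s5=0 s8=1 s4=1 s1=0 s3=0 clk=1 s6=0 s2=0 s0=1
t4.Δ6 s7=1 s5=0 s8=1 s4=1 s1=0 s3=0 clk=1 s6=0 s2=0 s0=1
t5.Δ0 s7=1 s5=0 s8=1 s4=1 s1=0 s3=0 clk=1 s6=0 s2=0 s0=1
t5.Δ1 s7=1 s5=0 s8=1 s4=1 s1=0 s3=0 clk=0 s6=0 s2=0 s0=1
t6.Δ0 s7=1 s5=0 s8=1 s4=1 s1=0 s3=0 clk=0 s6=0 s2=0 s0=1
t6.Δ1 s7=1 s5=0 s8=1 s4=1 s1=0 s3=0 clk=1 s6=0 s2=0 s0=1
t6.Δ2 s7=1 s5=1 s8=1 s4=1 s1=0 s3=0 clk=1 s6=0 s2=0 s0=1
t6.Δ3 s7=1 s5=1 s8=1 s4=0 s1=0 s3=0 clk=1 s6=0 s2=0 s0=0
t6.Δ4 s7=0 s5=1 s8=1 s4=0 s1=0 s3=0 clk=1 s6=0 s2=1 s0=1
t6.Δ5 s7=1 s5=1 s8=1 s4=0 s1=0 s3=0 clk=1 s6=0 s2=1 s0=0
t6.Δ6 s7=0 s5=1 s8=1 s4=0 s1=0 s3=0 clk=1 s6=0 s2=1 s0=0
t7.Δ0 s7=0 s5=1 s8=1 s4=0 s1=0 s3=0 clk=1 s6=0 s2=1 s0=0
t7.Δ1 s7=0 s5=1 s8=1 s4=0 s1=0 s3=0 clk=0 s6=0 s2=1 s0=0
t8.Δ0 s7=0 s5=1 s8=1 s4=0 s1=0 s3=0 clk=0 s6=0 s2=1 s0=0
t8.Δ1 s7=0 s5=1 s8=1 s4=0 s1=0 s3=0 clk=1 s6=0 s2=1 s0=0
t8.Δ2 s7=0 s5=0 s8=1 s4=0 s1=0 s3=0 clk=1 s6=0 s2=1 s0=0
t8.Δ3 s7=0 s5=0 s8=1 s4=1 s1=0 s3=0 clk=1 s6=0 s2=1 s0=1
t8.Δ4 s7=1 s5=0 s8=1 s4=1 s1=0 s3=0 clk=1 s6=0 s2=0 s0=0
t8.Δ5 s7=0 s5=0 s8=1 s4=1 s1=0 s3=0 clk=1 s6=0 s2=0 s0=1
t8.Δ6 s7=1 s5=0 s8=1 s4=1 s1=0 s3=0 clk=1 s6=0 s2=0 s0=1
t9.Δ0 s7=1 s5=0 s8=1 s4=1 s1=0 s3=0 clk=1 s6=0 s2=0 s0=1
t9.Δ1 s7=1 s5=0 s8=1 s4=1 s1=0 s3=0 clk=0 s6=0 s2=0 s0=1

1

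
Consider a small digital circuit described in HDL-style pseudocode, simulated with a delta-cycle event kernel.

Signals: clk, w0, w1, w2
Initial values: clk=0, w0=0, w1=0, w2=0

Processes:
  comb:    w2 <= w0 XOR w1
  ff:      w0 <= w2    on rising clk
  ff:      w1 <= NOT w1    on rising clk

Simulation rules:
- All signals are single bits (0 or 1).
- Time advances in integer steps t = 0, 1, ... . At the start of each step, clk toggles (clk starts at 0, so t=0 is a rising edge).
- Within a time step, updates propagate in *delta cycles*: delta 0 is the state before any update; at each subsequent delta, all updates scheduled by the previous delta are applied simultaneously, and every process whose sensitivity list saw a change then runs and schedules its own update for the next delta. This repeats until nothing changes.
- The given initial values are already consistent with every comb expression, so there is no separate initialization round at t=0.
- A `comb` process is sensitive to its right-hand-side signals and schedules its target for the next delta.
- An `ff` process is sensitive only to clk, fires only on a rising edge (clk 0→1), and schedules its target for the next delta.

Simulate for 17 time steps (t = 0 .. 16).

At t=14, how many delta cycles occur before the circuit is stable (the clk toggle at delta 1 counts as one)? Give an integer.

[bits: w0,clk,w2,w1]
t=0: Δ0=0000 Δ1=0100 Δ2=0101 Δ3=0111 | 3Δ
t=1: Δ0=0111 Δ1=0011 | 1Δ
t=2: Δ0=0011 Δ1=0111 Δ2=1110 | 2Δ
t=3: Δ0=1110 Δ1=1010 | 1Δ
t=4: Δ0=1010 Δ1=1110 Δ2=1111 Δ3=1101 | 3Δ
t=5: Δ0=1101 Δ1=1001 | 1Δ
t=6: Δ0=1001 Δ1=1101 Δ2=0100 | 2Δ
t=7: Δ0=0100 Δ1=0000 | 1Δ
t=8: Δ0=0000 Δ1=0100 Δ2=0101 Δ3=0111 | 3Δ
t=9: Δ0=0111 Δ1=0011 | 1Δ
t=10: Δ0=0011 Δ1=0111 Δ2=1110 | 2Δ
t=11: Δ0=1110 Δ1=1010 | 1Δ
t=12: Δ0=1010 Δ1=1110 Δ2=1111 Δ3=1101 | 3Δ
t=13: Δ0=1101 Δ1=1001 | 1Δ
t=14: Δ0=1001 Δ1=1101 Δ2=0100 | 2Δ
t=15: Δ0=0100 Δ1=0000 | 1Δ
t=16: Δ0=0000 Δ1=0100 Δ2=0101 Δ3=0111 | 3Δ

2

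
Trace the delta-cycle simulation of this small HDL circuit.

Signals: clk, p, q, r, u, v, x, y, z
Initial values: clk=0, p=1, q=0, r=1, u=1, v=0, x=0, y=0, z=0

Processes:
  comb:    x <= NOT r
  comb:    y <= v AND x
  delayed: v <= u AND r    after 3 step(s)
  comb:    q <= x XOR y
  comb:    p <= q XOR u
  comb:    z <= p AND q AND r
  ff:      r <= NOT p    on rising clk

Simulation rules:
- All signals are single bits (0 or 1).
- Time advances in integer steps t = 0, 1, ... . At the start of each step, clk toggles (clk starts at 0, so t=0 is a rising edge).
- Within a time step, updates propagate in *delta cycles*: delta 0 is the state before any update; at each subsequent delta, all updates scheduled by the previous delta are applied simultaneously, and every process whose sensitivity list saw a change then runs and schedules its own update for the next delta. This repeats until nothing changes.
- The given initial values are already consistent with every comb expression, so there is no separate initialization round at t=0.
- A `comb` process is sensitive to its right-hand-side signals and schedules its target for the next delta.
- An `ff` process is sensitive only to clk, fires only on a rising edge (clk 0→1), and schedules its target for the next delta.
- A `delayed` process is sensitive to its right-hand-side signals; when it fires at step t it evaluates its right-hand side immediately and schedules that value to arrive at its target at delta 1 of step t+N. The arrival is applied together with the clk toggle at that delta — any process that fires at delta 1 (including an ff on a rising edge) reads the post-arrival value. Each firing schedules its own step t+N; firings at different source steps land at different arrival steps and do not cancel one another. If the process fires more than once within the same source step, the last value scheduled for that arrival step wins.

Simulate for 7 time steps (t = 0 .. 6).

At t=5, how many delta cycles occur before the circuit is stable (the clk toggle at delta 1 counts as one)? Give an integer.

[bits: p,v,clk,z,y,x,u,q,r]
t=0: Δ0=100000101 Δ1=101000101 Δ2=101000100 Δ3=101001100 Δ4=101001110 Δ5=001001110 | 5Δ
t=1: Δ0=001001110 Δ1=000001110 | 1Δ
t=2: Δ0=000001110 Δ1=001001110 Δ2=001001111 Δ3=001000111 Δ4=001000101 Δ5=101000101 | 5Δ
t=3: Δ0=101000101 Δ1=100000101 | 1Δ
t=4: Δ0=100000101 Δ1=101000101 Δ2=101000100 Δ3=101001100 Δ4=101001110 Δ5=001001110 | 5Δ
t=5: Δ0=001001110 Δ1=010001110 Δ2=010011110 Δ3=010011100 Δ4=110011100 | 4Δ
t=6: Δ0=110011100 Δ1=111011100 | 1Δ

4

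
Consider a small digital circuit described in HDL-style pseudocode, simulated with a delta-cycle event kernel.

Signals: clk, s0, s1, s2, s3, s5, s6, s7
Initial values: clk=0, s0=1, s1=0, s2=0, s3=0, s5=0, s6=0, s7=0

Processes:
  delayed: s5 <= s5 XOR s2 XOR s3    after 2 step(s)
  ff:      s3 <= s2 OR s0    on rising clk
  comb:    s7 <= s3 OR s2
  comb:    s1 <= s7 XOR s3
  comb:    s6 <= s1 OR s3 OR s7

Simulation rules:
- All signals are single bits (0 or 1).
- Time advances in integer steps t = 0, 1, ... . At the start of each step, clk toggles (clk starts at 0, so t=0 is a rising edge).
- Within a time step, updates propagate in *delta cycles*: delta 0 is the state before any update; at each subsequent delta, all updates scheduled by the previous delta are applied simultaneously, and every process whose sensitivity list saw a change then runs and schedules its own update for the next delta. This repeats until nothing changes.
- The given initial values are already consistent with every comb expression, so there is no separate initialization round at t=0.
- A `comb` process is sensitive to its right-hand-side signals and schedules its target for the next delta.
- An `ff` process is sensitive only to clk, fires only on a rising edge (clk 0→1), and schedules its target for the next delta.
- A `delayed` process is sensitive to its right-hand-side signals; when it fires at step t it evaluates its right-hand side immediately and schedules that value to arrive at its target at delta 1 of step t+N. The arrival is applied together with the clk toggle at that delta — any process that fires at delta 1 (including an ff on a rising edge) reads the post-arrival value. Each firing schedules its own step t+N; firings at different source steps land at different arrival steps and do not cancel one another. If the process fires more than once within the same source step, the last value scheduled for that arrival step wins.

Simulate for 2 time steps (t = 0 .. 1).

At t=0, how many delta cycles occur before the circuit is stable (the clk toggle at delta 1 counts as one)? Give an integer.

4

t0.Δ0 s0=1 s7=0 s3=0 clk=0 s2=0 s5=0 s1=0 s6=0
t0.Δ1 s0=1 s7=0 s3=0 clk=1 s2=0 s5=0 s1=0 s6=0
t0.Δ2 s0=1 s7=0 s3=1 clk=1 s2=0 s5=0 s1=0 s6=0
t0.Δ3 s0=1 s7=1 s3=1 clk=1 s2=0 s5=0 s1=1 s6=1
t0.Δ4 s0=1 s7=1 s3=1 clk=1 s2=0 s5=0 s1=0 s6=1
t1.Δ0 s0=1 s7=1 s3=1 clk=1 s2=0 s5=0 s1=0 s6=1
t1.Δ1 s0=1 s7=1 s3=1 clk=0 s2=0 s5=0 s1=0 s6=1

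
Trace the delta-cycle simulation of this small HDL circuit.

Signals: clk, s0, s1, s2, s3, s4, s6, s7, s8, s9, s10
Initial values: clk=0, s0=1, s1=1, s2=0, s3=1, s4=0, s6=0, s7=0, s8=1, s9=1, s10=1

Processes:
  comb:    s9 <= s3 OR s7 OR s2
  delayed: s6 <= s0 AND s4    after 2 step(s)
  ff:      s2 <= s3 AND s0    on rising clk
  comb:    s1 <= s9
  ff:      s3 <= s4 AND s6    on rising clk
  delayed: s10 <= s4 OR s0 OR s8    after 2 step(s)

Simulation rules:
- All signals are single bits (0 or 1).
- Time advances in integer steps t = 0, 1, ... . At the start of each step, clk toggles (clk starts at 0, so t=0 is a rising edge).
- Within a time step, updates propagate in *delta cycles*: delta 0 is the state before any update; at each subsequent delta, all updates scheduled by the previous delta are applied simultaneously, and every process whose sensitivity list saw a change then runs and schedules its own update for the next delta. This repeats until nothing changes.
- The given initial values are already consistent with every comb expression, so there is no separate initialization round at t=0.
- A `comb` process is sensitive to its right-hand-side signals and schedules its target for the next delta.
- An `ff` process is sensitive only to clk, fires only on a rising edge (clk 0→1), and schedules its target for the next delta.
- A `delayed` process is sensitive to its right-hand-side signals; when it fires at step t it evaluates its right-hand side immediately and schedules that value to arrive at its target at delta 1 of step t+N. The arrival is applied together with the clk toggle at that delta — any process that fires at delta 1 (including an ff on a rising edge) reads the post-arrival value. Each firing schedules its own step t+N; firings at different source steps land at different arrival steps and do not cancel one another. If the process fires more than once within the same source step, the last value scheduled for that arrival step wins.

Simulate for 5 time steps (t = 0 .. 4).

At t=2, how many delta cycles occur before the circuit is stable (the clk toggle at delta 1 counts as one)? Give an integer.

t=0 Δ0: s8=1 s9=1 s7=0 s4=0 s0=1 s10=1 s3=1 s2=0 clk=0 s1=1 s6=0
  Δ1: clk:0→1
  Δ2: s3:1→0, s2:0→1
  (2Δ to stable)
t=1 Δ0: s8=1 s9=1 s7=0 s4=0 s0=1 s10=1 s3=0 s2=1 clk=1 s1=1 s6=0
  Δ1: clk:1→0
  (1Δ to stable)
t=2 Δ0: s8=1 s9=1 s7=0 s4=0 s0=1 s10=1 s3=0 s2=1 clk=0 s1=1 s6=0
  Δ1: clk:0→1
  Δ2: s2:1→0
  Δ3: s9:1→0
  Δ4: s1:1→0
  (4Δ to stable)
t=3 Δ0: s8=1 s9=0 s7=0 s4=0 s0=1 s10=1 s3=0 s2=0 clk=1 s1=0 s6=0
  Δ1: clk:1→0
  (1Δ to stable)
t=4 Δ0: s8=1 s9=0 s7=0 s4=0 s0=1 s10=1 s3=0 s2=0 clk=0 s1=0 s6=0
  Δ1: clk:0→1
  (1Δ to stable)

4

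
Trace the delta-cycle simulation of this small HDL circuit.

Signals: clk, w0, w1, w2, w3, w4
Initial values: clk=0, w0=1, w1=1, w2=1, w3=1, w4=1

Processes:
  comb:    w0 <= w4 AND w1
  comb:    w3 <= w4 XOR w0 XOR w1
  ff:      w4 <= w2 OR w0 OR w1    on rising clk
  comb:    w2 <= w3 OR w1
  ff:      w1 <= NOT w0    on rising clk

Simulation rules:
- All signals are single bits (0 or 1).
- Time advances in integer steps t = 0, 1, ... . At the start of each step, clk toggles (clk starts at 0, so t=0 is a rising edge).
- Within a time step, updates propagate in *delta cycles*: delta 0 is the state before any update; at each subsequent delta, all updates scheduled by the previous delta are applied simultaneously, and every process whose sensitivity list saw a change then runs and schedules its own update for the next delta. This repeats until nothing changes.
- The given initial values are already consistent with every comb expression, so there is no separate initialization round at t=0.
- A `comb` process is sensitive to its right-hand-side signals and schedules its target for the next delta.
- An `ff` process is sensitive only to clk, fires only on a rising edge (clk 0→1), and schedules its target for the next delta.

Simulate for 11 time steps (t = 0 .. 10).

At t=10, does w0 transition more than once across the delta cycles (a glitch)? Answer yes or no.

no

t0.Δ0 w1=1 w2=1 w4=1 clk=0 w3=1 w0=1
t0.Δ1 w1=1 w2=1 w4=1 clk=1 w3=1 w0=1
t0.Δ2 w1=0 w2=1 w4=1 clk=1 w3=1 w0=1
t0.Δ3 w1=0 w2=1 w4=1 clk=1 w3=0 w0=0
t0.Δ4 w1=0 w2=0 w4=1 clk=1 w3=1 w0=0
t0.Δ5 w1=0 w2=1 w4=1 clk=1 w3=1 w0=0
t1.Δ0 w1=0 w2=1 w4=1 clk=1 w3=1 w0=0
t1.Δ1 w1=0 w2=1 w4=1 clk=0 w3=1 w0=0
t2.Δ0 w1=0 w2=1 w4=1 clk=0 w3=1 w0=0
t2.Δ1 w1=0 w2=1 w4=1 clk=1 w3=1 w0=0
t2.Δ2 w1=1 w2=1 w4=1 clk=1 w3=1 w0=0
t2.Δ3 w1=1 w2=1 w4=1 clk=1 w3=0 w0=1
t2.Δ4 w1=1 w2=1 w4=1 clk=1 w3=1 w0=1
t3.Δ0 w1=1 w2=1 w4=1 clk=1 w3=1 w0=1
t3.Δ1 w1=1 w2=1 w4=1 clk=0 w3=1 w0=1
t4.Δ0 w1=1 w2=1 w4=1 clk=0 w3=1 w0=1
t4.Δ1 w1=1 w2=1 w4=1 clk=1 w3=1 w0=1
t4.Δ2 w1=0 w2=1 w4=1 clk=1 w3=1 w0=1
t4.Δ3 w1=0 w2=1 w4=1 clk=1 w3=0 w0=0
t4.Δ4 w1=0 w2=0 w4=1 clk=1 w3=1 w0=0
t4.Δ5 w1=0 w2=1 w4=1 clk=1 w3=1 w0=0
t5.Δ0 w1=0 w2=1 w4=1 clk=1 w3=1 w0=0
t5.Δ1 w1=0 w2=1 w4=1 clk=0 w3=1 w0=0
t6.Δ0 w1=0 w2=1 w4=1 clk=0 w3=1 w0=0
t6.Δ1 w1=0 w2=1 w4=1 clk=1 w3=1 w0=0
t6.Δ2 w1=1 w2=1 w4=1 clk=1 w3=1 w0=0
t6.Δ3 w1=1 w2=1 w4=1 clk=1 w3=0 w0=1
t6.Δ4 w1=1 w2=1 w4=1 clk=1 w3=1 w0=1
t7.Δ0 w1=1 w2=1 w4=1 clk=1 w3=1 w0=1
t7.Δ1 w1=1 w2=1 w4=1 clk=0 w3=1 w0=1
t8.Δ0 w1=1 w2=1 w4=1 clk=0 w3=1 w0=1
t8.Δ1 w1=1 w2=1 w4=1 clk=1 w3=1 w0=1
t8.Δ2 w1=0 w2=1 w4=1 clk=1 w3=1 w0=1
t8.Δ3 w1=0 w2=1 w4=1 clk=1 w3=0 w0=0
t8.Δ4 w1=0 w2=0 w4=1 clk=1 w3=1 w0=0
t8.Δ5 w1=0 w2=1 w4=1 clk=1 w3=1 w0=0
t9.Δ0 w1=0 w2=1 w4=1 clk=1 w3=1 w0=0
t9.Δ1 w1=0 w2=1 w4=1 clk=0 w3=1 w0=0
t10.Δ0 w1=0 w2=1 w4=1 clk=0 w3=1 w0=0
t10.Δ1 w1=0 w2=1 w4=1 clk=1 w3=1 w0=0
t10.Δ2 w1=1 w2=1 w4=1 clk=1 w3=1 w0=0
t10.Δ3 w1=1 w2=1 w4=1 clk=1 w3=0 w0=1
t10.Δ4 w1=1 w2=1 w4=1 clk=1 w3=1 w0=1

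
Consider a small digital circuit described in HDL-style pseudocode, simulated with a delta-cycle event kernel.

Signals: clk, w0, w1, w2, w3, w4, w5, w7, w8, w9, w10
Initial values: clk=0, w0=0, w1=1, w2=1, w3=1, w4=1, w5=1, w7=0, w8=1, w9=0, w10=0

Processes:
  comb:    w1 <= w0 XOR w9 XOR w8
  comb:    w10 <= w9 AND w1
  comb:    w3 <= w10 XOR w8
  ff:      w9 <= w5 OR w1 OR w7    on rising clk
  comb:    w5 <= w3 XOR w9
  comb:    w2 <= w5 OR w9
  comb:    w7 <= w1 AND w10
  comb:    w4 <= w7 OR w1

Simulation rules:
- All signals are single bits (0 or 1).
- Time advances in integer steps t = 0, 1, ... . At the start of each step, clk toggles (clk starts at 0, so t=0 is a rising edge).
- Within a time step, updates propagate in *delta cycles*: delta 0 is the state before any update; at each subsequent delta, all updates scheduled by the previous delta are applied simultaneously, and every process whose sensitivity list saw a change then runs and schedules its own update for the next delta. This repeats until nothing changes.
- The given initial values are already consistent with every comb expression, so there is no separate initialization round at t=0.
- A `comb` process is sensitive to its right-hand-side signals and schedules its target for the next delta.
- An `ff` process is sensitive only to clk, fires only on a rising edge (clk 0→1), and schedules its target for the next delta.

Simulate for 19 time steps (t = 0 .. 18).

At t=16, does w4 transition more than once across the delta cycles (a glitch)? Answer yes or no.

t0.Δ0 w1=1 w7=0 clk=0 w9=0 w5=1 w8=1 w4=1 w10=0 w0=0 w3=1 w2=1
t0.Δ1 w1=1 w7=0 clk=1 w9=0 w5=1 w8=1 w4=1 w10=0 w0=0 w3=1 w2=1
t0.Δ2 w1=1 w7=0 clk=1 w9=1 w5=1 w8=1 w4=1 w10=0 w0=0 w3=1 w2=1
t0.Δ3 w1=0 w7=0 clk=1 w9=1 w5=0 w8=1 w4=1 w10=1 w0=0 w3=1 w2=1
t0.Δ4 w1=0 w7=0 clk=1 w9=1 w5=0 w8=1 w4=0 w10=0 w0=0 w3=0 w2=1
t0.Δ5 w1=0 w7=0 clk=1 w9=1 w5=1 w8=1 w4=0 w10=0 w0=0 w3=1 w2=1
t0.Δ6 w1=0 w7=0 clk=1 w9=1 w5=0 w8=1 w4=0 w10=0 w0=0 w3=1 w2=1
t1.Δ0 w1=0 w7=0 clk=1 w9=1 w5=0 w8=1 w4=0 w10=0 w0=0 w3=1 w2=1
t1.Δ1 w1=0 w7=0 clk=0 w9=1 w5=0 w8=1 w4=0 w10=0 w0=0 w3=1 w2=1
t2.Δ0 w1=0 w7=0 clk=0 w9=1 w5=0 w8=1 w4=0 w10=0 w0=0 w3=1 w2=1
t2.Δ1 w1=0 w7=0 clk=1 w9=1 w5=0 w8=1 w4=0 w10=0 w0=0 w3=1 w2=1
t2.Δ2 w1=0 w7=0 clk=1 w9=0 w5=0 w8=1 w4=0 w10=0 w0=0 w3=1 w2=1
t2.Δ3 w1=1 w7=0 clk=1 w9=0 w5=1 w8=1 w4=0 w10=0 w0=0 w3=1 w2=0
t2.Δ4 w1=1 w7=0 clk=1 w9=0 w5=1 w8=1 w4=1 w10=0 w0=0 w3=1 w2=1
t3.Δ0 w1=1 w7=0 clk=1 w9=0 w5=1 w8=1 w4=1 w10=0 w0=0 w3=1 w2=1
t3.Δ1 w1=1 w7=0 clk=0 w9=0 w5=1 w8=1 w4=1 w10=0 w0=0 w3=1 w2=1
t4.Δ0 w1=1 w7=0 clk=0 w9=0 w5=1 w8=1 w4=1 w10=0 w0=0 w3=1 w2=1
t4.Δ1 w1=1 w7=0 clk=1 w9=0 w5=1 w8=1 w4=1 w10=0 w0=0 w3=1 w2=1
t4.Δ2 w1=1 w7=0 clk=1 w9=1 w5=1 w8=1 w4=1 w10=0 w0=0 w3=1 w2=1
t4.Δ3 w1=0 w7=0 clk=1 w9=1 w5=0 w8=1 w4=1 w10=1 w0=0 w3=1 w2=1
t4.Δ4 w1=0 w7=0 clk=1 w9=1 w5=0 w8=1 w4=0 w10=0 w0=0 w3=0 w2=1
t4.Δ5 w1=0 w7=0 clk=1 w9=1 w5=1 w8=1 w4=0 w10=0 w0=0 w3=1 w2=1
t4.Δ6 w1=0 w7=0 clk=1 w9=1 w5=0 w8=1 w4=0 w10=0 w0=0 w3=1 w2=1
t5.Δ0 w1=0 w7=0 clk=1 w9=1 w5=0 w8=1 w4=0 w10=0 w0=0 w3=1 w2=1
t5.Δ1 w1=0 w7=0 clk=0 w9=1 w5=0 w8=1 w4=0 w10=0 w0=0 w3=1 w2=1
t6.Δ0 w1=0 w7=0 clk=0 w9=1 w5=0 w8=1 w4=0 w10=0 w0=0 w3=1 w2=1
t6.Δ1 w1=0 w7=0 clk=1 w9=1 w5=0 w8=1 w4=0 w10=0 w0=0 w3=1 w2=1
t6.Δ2 w1=0 w7=0 clk=1 w9=0 w5=0 w8=1 w4=0 w10=0 w0=0 w3=1 w2=1
t6.Δ3 w1=1 w7=0 clk=1 w9=0 w5=1 w8=1 w4=0 w10=0 w0=0 w3=1 w2=0
t6.Δ4 w1=1 w7=0 clk=1 w9=0 w5=1 w8=1 w4=1 w10=0 w0=0 w3=1 w2=1
t7.Δ0 w1=1 w7=0 clk=1 w9=0 w5=1 w8=1 w4=1 w10=0 w0=0 w3=1 w2=1
t7.Δ1 w1=1 w7=0 clk=0 w9=0 w5=1 w8=1 w4=1 w10=0 w0=0 w3=1 w2=1
t8.Δ0 w1=1 w7=0 clk=0 w9=0 w5=1 w8=1 w4=1 w10=0 w0=0 w3=1 w2=1
t8.Δ1 w1=1 w7=0 clk=1 w9=0 w5=1 w8=1 w4=1 w10=0 w0=0 w3=1 w2=1
t8.Δ2 w1=1 w7=0 clk=1 w9=1 w5=1 w8=1 w4=1 w10=0 w0=0 w3=1 w2=1
t8.Δ3 w1=0 w7=0 clk=1 w9=1 w5=0 w8=1 w4=1 w10=1 w0=0 w3=1 w2=1
t8.Δ4 w1=0 w7=0 clk=1 w9=1 w5=0 w8=1 w4=0 w10=0 w0=0 w3=0 w2=1
t8.Δ5 w1=0 w7=0 clk=1 w9=1 w5=1 w8=1 w4=0 w10=0 w0=0 w3=1 w2=1
t8.Δ6 w1=0 w7=0 clk=1 w9=1 w5=0 w8=1 w4=0 w10=0 w0=0 w3=1 w2=1
t9.Δ0 w1=0 w7=0 clk=1 w9=1 w5=0 w8=1 w4=0 w10=0 w0=0 w3=1 w2=1
t9.Δ1 w1=0 w7=0 clk=0 w9=1 w5=0 w8=1 w4=0 w10=0 w0=0 w3=1 w2=1
t10.Δ0 w1=0 w7=0 clk=0 w9=1 w5=0 w8=1 w4=0 w10=0 w0=0 w3=1 w2=1
t10.Δ1 w1=0 w7=0 clk=1 w9=1 w5=0 w8=1 w4=0 w10=0 w0=0 w3=1 w2=1
t10.Δ2 w1=0 w7=0 clk=1 w9=0 w5=0 w8=1 w4=0 w10=0 w0=0 w3=1 w2=1
t10.Δ3 w1=1 w7=0 clk=1 w9=0 w5=1 w8=1 w4=0 w10=0 w0=0 w3=1 w2=0
t10.Δ4 w1=1 w7=0 clk=1 w9=0 w5=1 w8=1 w4=1 w10=0 w0=0 w3=1 w2=1
t11.Δ0 w1=1 w7=0 clk=1 w9=0 w5=1 w8=1 w4=1 w10=0 w0=0 w3=1 w2=1
t11.Δ1 w1=1 w7=0 clk=0 w9=0 w5=1 w8=1 w4=1 w10=0 w0=0 w3=1 w2=1
t12.Δ0 w1=1 w7=0 clk=0 w9=0 w5=1 w8=1 w4=1 w10=0 w0=0 w3=1 w2=1
t12.Δ1 w1=1 w7=0 clk=1 w9=0 w5=1 w8=1 w4=1 w10=0 w0=0 w3=1 w2=1
t12.Δ2 w1=1 w7=0 clk=1 w9=1 w5=1 w8=1 w4=1 w10=0 w0=0 w3=1 w2=1
t12.Δ3 w1=0 w7=0 clk=1 w9=1 w5=0 w8=1 w4=1 w10=1 w0=0 w3=1 w2=1
t12.Δ4 w1=0 w7=0 clk=1 w9=1 w5=0 w8=1 w4=0 w10=0 w0=0 w3=0 w2=1
t12.Δ5 w1=0 w7=0 clk=1 w9=1 w5=1 w8=1 w4=0 w10=0 w0=0 w3=1 w2=1
t12.Δ6 w1=0 w7=0 clk=1 w9=1 w5=0 w8=1 w4=0 w10=0 w0=0 w3=1 w2=1
t13.Δ0 w1=0 w7=0 clk=1 w9=1 w5=0 w8=1 w4=0 w10=0 w0=0 w3=1 w2=1
t13.Δ1 w1=0 w7=0 clk=0 w9=1 w5=0 w8=1 w4=0 w10=0 w0=0 w3=1 w2=1
t14.Δ0 w1=0 w7=0 clk=0 w9=1 w5=0 w8=1 w4=0 w10=0 w0=0 w3=1 w2=1
t14.Δ1 w1=0 w7=0 clk=1 w9=1 w5=0 w8=1 w4=0 w10=0 w0=0 w3=1 w2=1
t14.Δ2 w1=0 w7=0 clk=1 w9=0 w5=0 w8=1 w4=0 w10=0 w0=0 w3=1 w2=1
t14.Δ3 w1=1 w7=0 clk=1 w9=0 w5=1 w8=1 w4=0 w10=0 w0=0 w3=1 w2=0
t14.Δ4 w1=1 w7=0 clk=1 w9=0 w5=1 w8=1 w4=1 w10=0 w0=0 w3=1 w2=1
t15.Δ0 w1=1 w7=0 clk=1 w9=0 w5=1 w8=1 w4=1 w10=0 w0=0 w3=1 w2=1
t15.Δ1 w1=1 w7=0 clk=0 w9=0 w5=1 w8=1 w4=1 w10=0 w0=0 w3=1 w2=1
t16.Δ0 w1=1 w7=0 clk=0 w9=0 w5=1 w8=1 w4=1 w10=0 w0=0 w3=1 w2=1
t16.Δ1 w1=1 w7=0 clk=1 w9=0 w5=1 w8=1 w4=1 w10=0 w0=0 w3=1 w2=1
t16.Δ2 w1=1 w7=0 clk=1 w9=1 w5=1 w8=1 w4=1 w10=0 w0=0 w3=1 w2=1
t16.Δ3 w1=0 w7=0 clk=1 w9=1 w5=0 w8=1 w4=1 w10=1 w0=0 w3=1 w2=1
t16.Δ4 w1=0 w7=0 clk=1 w9=1 w5=0 w8=1 w4=0 w10=0 w0=0 w3=0 w2=1
t16.Δ5 w1=0 w7=0 clk=1 w9=1 w5=1 w8=1 w4=0 w10=0 w0=0 w3=1 w2=1
t16.Δ6 w1=0 w7=0 clk=1 w9=1 w5=0 w8=1 w4=0 w10=0 w0=0 w3=1 w2=1
t17.Δ0 w1=0 w7=0 clk=1 w9=1 w5=0 w8=1 w4=0 w10=0 w0=0 w3=1 w2=1
t17.Δ1 w1=0 w7=0 clk=0 w9=1 w5=0 w8=1 w4=0 w10=0 w0=0 w3=1 w2=1
t18.Δ0 w1=0 w7=0 clk=0 w9=1 w5=0 w8=1 w4=0 w10=0 w0=0 w3=1 w2=1
t18.Δ1 w1=0 w7=0 clk=1 w9=1 w5=0 w8=1 w4=0 w10=0 w0=0 w3=1 w2=1
t18.Δ2 w1=0 w7=0 clk=1 w9=0 w5=0 w8=1 w4=0 w10=0 w0=0 w3=1 w2=1
t18.Δ3 w1=1 w7=0 clk=1 w9=0 w5=1 w8=1 w4=0 w10=0 w0=0 w3=1 w2=0
t18.Δ4 w1=1 w7=0 clk=1 w9=0 w5=1 w8=1 w4=1 w10=0 w0=0 w3=1 w2=1

no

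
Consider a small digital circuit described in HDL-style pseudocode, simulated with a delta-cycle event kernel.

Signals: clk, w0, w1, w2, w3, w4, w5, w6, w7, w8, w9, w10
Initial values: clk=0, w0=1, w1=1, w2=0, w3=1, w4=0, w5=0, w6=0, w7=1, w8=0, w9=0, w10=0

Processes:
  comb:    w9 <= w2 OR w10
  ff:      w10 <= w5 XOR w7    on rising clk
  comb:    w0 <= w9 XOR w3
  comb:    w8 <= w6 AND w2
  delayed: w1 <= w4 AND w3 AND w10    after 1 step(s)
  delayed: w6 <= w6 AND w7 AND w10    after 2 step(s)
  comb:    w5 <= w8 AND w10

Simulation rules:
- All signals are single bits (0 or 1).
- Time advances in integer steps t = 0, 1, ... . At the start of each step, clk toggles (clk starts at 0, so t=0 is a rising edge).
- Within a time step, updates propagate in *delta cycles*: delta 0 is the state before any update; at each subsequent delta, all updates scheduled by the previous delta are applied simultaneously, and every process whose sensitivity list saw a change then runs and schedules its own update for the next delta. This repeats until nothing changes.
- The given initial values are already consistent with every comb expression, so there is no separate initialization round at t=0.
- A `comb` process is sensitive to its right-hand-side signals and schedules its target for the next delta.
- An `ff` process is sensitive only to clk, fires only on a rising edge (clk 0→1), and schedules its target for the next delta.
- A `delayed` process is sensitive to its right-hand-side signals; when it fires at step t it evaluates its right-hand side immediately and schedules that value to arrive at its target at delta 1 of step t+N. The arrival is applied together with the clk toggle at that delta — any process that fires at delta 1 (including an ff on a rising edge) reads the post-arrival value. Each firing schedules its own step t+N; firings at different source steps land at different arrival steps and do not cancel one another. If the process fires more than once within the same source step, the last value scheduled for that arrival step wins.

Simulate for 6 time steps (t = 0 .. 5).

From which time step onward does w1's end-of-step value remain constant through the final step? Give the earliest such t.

1

t0.Δ0 w3=1 w1=1 clk=0 w0=1 w2=0 w10=0 w5=0 w7=1 w4=0 w9=0 w6=0 w8=0
t0.Δ1 w3=1 w1=1 clk=1 w0=1 w2=0 w10=0 w5=0 w7=1 w4=0 w9=0 w6=0 w8=0
t0.Δ2 w3=1 w1=1 clk=1 w0=1 w2=0 w10=1 w5=0 w7=1 w4=0 w9=0 w6=0 w8=0
t0.Δ3 w3=1 w1=1 clk=1 w0=1 w2=0 w10=1 w5=0 w7=1 w4=0 w9=1 w6=0 w8=0
t0.Δ4 w3=1 w1=1 clk=1 w0=0 w2=0 w10=1 w5=0 w7=1 w4=0 w9=1 w6=0 w8=0
t1.Δ0 w3=1 w1=1 clk=1 w0=0 w2=0 w10=1 w5=0 w7=1 w4=0 w9=1 w6=0 w8=0
t1.Δ1 w3=1 w1=0 clk=0 w0=0 w2=0 w10=1 w5=0 w7=1 w4=0 w9=1 w6=0 w8=0
t2.Δ0 w3=1 w1=0 clk=0 w0=0 w2=0 w10=1 w5=0 w7=1 w4=0 w9=1 w6=0 w8=0
t2.Δ1 w3=1 w1=0 clk=1 w0=0 w2=0 w10=1 w5=0 w7=1 w4=0 w9=1 w6=0 w8=0
t3.Δ0 w3=1 w1=0 clk=1 w0=0 w2=0 w10=1 w5=0 w7=1 w4=0 w9=1 w6=0 w8=0
t3.Δ1 w3=1 w1=0 clk=0 w0=0 w2=0 w10=1 w5=0 w7=1 w4=0 w9=1 w6=0 w8=0
t4.Δ0 w3=1 w1=0 clk=0 w0=0 w2=0 w10=1 w5=0 w7=1 w4=0 w9=1 w6=0 w8=0
t4.Δ1 w3=1 w1=0 clk=1 w0=0 w2=0 w10=1 w5=0 w7=1 w4=0 w9=1 w6=0 w8=0
t5.Δ0 w3=1 w1=0 clk=1 w0=0 w2=0 w10=1 w5=0 w7=1 w4=0 w9=1 w6=0 w8=0
t5.Δ1 w3=1 w1=0 clk=0 w0=0 w2=0 w10=1 w5=0 w7=1 w4=0 w9=1 w6=0 w8=0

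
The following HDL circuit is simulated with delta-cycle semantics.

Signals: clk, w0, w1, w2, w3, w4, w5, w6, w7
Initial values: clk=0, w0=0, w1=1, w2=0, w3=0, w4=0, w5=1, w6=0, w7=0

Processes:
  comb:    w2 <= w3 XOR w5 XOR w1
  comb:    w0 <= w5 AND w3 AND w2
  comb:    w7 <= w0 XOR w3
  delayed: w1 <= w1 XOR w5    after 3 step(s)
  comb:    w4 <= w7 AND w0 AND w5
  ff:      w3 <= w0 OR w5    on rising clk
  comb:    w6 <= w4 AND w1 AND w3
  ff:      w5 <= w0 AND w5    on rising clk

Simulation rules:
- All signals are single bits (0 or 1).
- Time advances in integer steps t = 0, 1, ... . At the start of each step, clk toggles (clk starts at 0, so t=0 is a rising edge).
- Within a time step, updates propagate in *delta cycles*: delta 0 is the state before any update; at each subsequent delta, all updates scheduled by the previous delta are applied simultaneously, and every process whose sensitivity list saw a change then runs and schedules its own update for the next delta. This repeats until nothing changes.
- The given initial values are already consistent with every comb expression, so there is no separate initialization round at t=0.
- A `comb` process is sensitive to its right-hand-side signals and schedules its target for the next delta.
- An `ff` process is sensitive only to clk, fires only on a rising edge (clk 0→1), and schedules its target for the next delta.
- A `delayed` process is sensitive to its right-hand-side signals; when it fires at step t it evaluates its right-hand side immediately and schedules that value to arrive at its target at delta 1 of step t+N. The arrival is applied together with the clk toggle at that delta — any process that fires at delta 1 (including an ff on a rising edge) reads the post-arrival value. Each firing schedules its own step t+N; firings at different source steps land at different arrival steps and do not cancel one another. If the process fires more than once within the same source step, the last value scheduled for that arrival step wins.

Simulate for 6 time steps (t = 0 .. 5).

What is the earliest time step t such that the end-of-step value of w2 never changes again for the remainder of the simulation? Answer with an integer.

t0.Δ0 w7=0 w1=1 w5=1 w6=0 w3=0 clk=0 w4=0 w0=0 w2=0
t0.Δ1 w7=0 w1=1 w5=1 w6=0 w3=0 clk=1 w4=0 w0=0 w2=0
t0.Δ2 w7=0 w1=1 w5=0 w6=0 w3=1 clk=1 w4=0 w0=0 w2=0
t0.Δ3 w7=1 w1=1 w5=0 w6=0 w3=1 clk=1 w4=0 w0=0 w2=0
t1.Δ0 w7=1 w1=1 w5=0 w6=0 w3=1 clk=1 w4=0 w0=0 w2=0
t1.Δ1 w7=1 w1=1 w5=0 w6=0 w3=1 clk=0 w4=0 w0=0 w2=0
t2.Δ0 w7=1 w1=1 w5=0 w6=0 w3=1 clk=0 w4=0 w0=0 w2=0
t2.Δ1 w7=1 w1=1 w5=0 w6=0 w3=1 clk=1 w4=0 w0=0 w2=0
t2.Δ2 w7=1 w1=1 w5=0 w6=0 w3=0 clk=1 w4=0 w0=0 w2=0
t2.Δ3 w7=0 w1=1 w5=0 w6=0 w3=0 clk=1 w4=0 w0=0 w2=1
t3.Δ0 w7=0 w1=1 w5=0 w6=0 w3=0 clk=1 w4=0 w0=0 w2=1
t3.Δ1 w7=0 w1=1 w5=0 w6=0 w3=0 clk=0 w4=0 w0=0 w2=1
t4.Δ0 w7=0 w1=1 w5=0 w6=0 w3=0 clk=0 w4=0 w0=0 w2=1
t4.Δ1 w7=0 w1=1 w5=0 w6=0 w3=0 clk=1 w4=0 w0=0 w2=1
t5.Δ0 w7=0 w1=1 w5=0 w6=0 w3=0 clk=1 w4=0 w0=0 w2=1
t5.Δ1 w7=0 w1=1 w5=0 w6=0 w3=0 clk=0 w4=0 w0=0 w2=1

2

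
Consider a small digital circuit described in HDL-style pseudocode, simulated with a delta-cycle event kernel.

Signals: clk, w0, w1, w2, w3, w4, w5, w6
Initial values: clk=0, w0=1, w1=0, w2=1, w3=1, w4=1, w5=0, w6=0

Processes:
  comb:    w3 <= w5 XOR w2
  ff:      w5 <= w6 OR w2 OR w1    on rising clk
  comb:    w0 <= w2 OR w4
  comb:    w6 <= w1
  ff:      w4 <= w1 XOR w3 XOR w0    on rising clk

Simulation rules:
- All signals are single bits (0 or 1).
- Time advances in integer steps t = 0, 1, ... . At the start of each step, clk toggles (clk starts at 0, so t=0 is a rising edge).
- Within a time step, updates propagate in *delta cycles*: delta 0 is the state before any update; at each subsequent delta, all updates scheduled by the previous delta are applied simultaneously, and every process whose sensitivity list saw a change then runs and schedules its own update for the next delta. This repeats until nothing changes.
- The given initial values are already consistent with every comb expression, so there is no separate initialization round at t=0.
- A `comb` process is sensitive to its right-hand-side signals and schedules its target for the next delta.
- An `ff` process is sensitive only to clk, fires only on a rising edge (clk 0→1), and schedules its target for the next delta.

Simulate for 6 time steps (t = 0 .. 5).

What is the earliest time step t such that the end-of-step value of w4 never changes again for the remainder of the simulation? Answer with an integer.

2

t=0 Δ0: w0=1 w4=1 w2=1 w6=0 w1=0 w5=0 w3=1 clk=0
  Δ1: clk:0→1
  Δ2: w4:1→0, w5:0→1
  Δ3: w3:1→0
  (3Δ to stable)
t=1 Δ0: w0=1 w4=0 w2=1 w6=0 w1=0 w5=1 w3=0 clk=1
  Δ1: clk:1→0
  (1Δ to stable)
t=2 Δ0: w0=1 w4=0 w2=1 w6=0 w1=0 w5=1 w3=0 clk=0
  Δ1: clk:0→1
  Δ2: w4:0→1
  (2Δ to stable)
t=3 Δ0: w0=1 w4=1 w2=1 w6=0 w1=0 w5=1 w3=0 clk=1
  Δ1: clk:1→0
  (1Δ to stable)
t=4 Δ0: w0=1 w4=1 w2=1 w6=0 w1=0 w5=1 w3=0 clk=0
  Δ1: clk:0→1
  (1Δ to stable)
t=5 Δ0: w0=1 w4=1 w2=1 w6=0 w1=0 w5=1 w3=0 clk=1
  Δ1: clk:1→0
  (1Δ to stable)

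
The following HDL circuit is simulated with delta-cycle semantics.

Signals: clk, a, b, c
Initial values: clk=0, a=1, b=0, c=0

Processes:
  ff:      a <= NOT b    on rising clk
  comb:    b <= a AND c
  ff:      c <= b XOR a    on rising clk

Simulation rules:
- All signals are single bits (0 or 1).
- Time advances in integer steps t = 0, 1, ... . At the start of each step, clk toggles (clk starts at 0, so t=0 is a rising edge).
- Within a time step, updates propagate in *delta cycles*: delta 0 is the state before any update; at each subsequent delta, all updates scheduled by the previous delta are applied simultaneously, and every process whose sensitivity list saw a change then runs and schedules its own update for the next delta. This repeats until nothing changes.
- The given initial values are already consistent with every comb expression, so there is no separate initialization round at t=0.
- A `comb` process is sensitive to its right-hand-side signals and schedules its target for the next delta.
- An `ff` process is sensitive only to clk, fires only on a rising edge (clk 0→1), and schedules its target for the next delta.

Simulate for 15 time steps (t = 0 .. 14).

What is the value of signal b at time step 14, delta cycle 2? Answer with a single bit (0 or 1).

[bits: a,clk,b,c]
t=0: Δ0=1000 Δ1=1100 Δ2=1101 Δ3=1111 | 3Δ
t=1: Δ0=1111 Δ1=1011 | 1Δ
t=2: Δ0=1011 Δ1=1111 Δ2=0110 Δ3=0100 | 3Δ
t=3: Δ0=0100 Δ1=0000 | 1Δ
t=4: Δ0=0000 Δ1=0100 Δ2=1100 | 2Δ
t=5: Δ0=1100 Δ1=1000 | 1Δ
t=6: Δ0=1000 Δ1=1100 Δ2=1101 Δ3=1111 | 3Δ
t=7: Δ0=1111 Δ1=1011 | 1Δ
t=8: Δ0=1011 Δ1=1111 Δ2=0110 Δ3=0100 | 3Δ
t=9: Δ0=0100 Δ1=0000 | 1Δ
t=10: Δ0=0000 Δ1=0100 Δ2=1100 | 2Δ
t=11: Δ0=1100 Δ1=1000 | 1Δ
t=12: Δ0=1000 Δ1=1100 Δ2=1101 Δ3=1111 | 3Δ
t=13: Δ0=1111 Δ1=1011 | 1Δ
t=14: Δ0=1011 Δ1=1111 Δ2=0110 Δ3=0100 | 3Δ

1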